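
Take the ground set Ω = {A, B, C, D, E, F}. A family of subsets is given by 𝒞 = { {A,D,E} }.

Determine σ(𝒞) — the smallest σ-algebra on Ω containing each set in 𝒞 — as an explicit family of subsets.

Take S₀ = 𝒞 ∪ {∅, Ω} = { {}, {A,D,E}, Ω }.
Pass 1: 1 new —
  {B,C,F}  = Ω∖{A,D,E}
  — 4 sets.
After Pass 2 the family is unchanged; done.

|σ(𝒞)| = 4.  σ(𝒞) = { {}, {A,D,E}, {B,C,F}, Ω }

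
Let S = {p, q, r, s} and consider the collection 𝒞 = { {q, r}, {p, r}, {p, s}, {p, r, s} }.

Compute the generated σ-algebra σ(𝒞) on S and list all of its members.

Initial family (6 sets): { {}, {p, r}, {p, s}, {q, r}, {p, r, s}, S }.
Iteration 1: +3 →
  {q}  = complement {p, r, s}
  {q, s}  = complement {p, r}
  {p, q, r}  = {q, r} ∪ {p, r}
Iteration 2: +3 →
  {s}  = complement {p, q, r}
  {p, q, s}  = {q} ∪ {p, s}
  {q, r, s}  = {q, r} ∪ {q, s}
Iteration 3: 2 new —
  {p}  = complement {q, r, s}
  {r}  = complement {p, q, s}
Iteration 4 adds 2:
  {p, q}  = {q} ∪ {p}
  {r, s}  = {r} ∪ {s}
After Iteration 5 the family is unchanged; done.

|σ(𝒞)| = 16.  σ(𝒞) = { {}, {p}, {q}, {r}, {s}, {p, q}, {p, r}, {p, s}, {q, r}, {q, s}, {r, s}, {p, q, r}, {p, q, s}, {p, r, s}, {q, r, s}, S }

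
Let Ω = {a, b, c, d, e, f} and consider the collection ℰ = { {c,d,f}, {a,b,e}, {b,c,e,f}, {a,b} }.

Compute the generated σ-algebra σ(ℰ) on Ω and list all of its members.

Answer: σ(ℰ) = { {}, {a}, {b}, {d}, {e}, {a,b}, {a,d}, {a,e}, {b,d}, {b,e}, {c,f}, {d,e}, {a,b,d}, {a,b,e}, {a,c,f}, {a,d,e}, {b,c,f}, {b,d,e}, {c,d,f}, {c,e,f}, {a,b,c,f}, {a,b,d,e}, {a,c,d,f}, {a,c,e,f}, {b,c,d,f}, {b,c,e,f}, {c,d,e,f}, {a,b,c,d,f}, {a,b,c,e,f}, {a,c,d,e,f}, {b,c,d,e,f}, Ω }

Trace:
Start: ℰ ∪ {∅, Ω} = { {}, {a,b}, {a,b,e}, {c,d,f}, {b,c,e,f}, Ω }.
Step 1: 5 new —
  {a,d}  = {b,c,e,f}ᶜ
  {c,d,e,f}  = {a,b}ᶜ
  {a,b,c,d,f}  = {a,b} ∪ {c,d,f}
  {a,b,c,e,f}  = {a,b,e} ∪ {b,c,e,f}
  {b,c,d,e,f}  = {c,d,f} ∪ {b,c,e,f}
  |family| = 11
Step 2. New:
  {a}  = {b,c,d,e,f}ᶜ
  {d}  = {a,b,c,e,f}ᶜ
  {e}  = {a,b,c,d,f}ᶜ
  {a,b,d}  = {a,b} ∪ {a,d}
  {a,b,d,e}  = {a,b,e} ∪ {a,d}
  {a,c,d,f}  = {a,d} ∪ {c,d,f}
  {a,c,d,e,f}  = {c,d,e,f} ∪ {a,d}
  |family| = 18
Step 3 (7 new):
  {b}  = {a,c,d,e,f}ᶜ
  {a,e}  = {a} ∪ {e}
  {b,e}  = {a,c,d,f}ᶜ
  {c,f}  = {a,b,d,e}ᶜ
  {d,e}  = {d} ∪ {e}
  {a,d,e}  = {a,d} ∪ {e}
  {c,e,f}  = {a,b,d}ᶜ
  |family| = 25
Step 4: +7 →
  {b,d}  = {b} ∪ {d}
  {a,c,f}  = {c,f} ∪ {a}
  {b,c,f}  = {a,d,e}ᶜ
  {b,d,e}  = {b,e} ∪ {d,e}
  {a,b,c,f}  = {d,e}ᶜ
  {a,c,e,f}  = {c,f} ∪ {a,e}
  {b,c,d,f}  = {a,e}ᶜ
  |family| = 32
Step 5: closed — nothing new.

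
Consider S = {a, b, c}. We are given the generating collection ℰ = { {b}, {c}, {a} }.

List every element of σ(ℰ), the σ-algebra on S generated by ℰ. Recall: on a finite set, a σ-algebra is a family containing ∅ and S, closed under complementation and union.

σ(ℰ) = { ∅, {a}, {b}, {c}, {a,b}, {a,c}, {b,c}, S }

Trace:
Take S₀ = ℰ ∪ {∅, S} = { ∅, {a}, {b}, {c}, S }.
Pass 1 adds 3:
  {a,b}  = S∖{c}
  {a,c}  = S∖{b}
  {b,c}  = S∖{a}
  [8 total]
Pass 2: already closed under ᶜ and ∪.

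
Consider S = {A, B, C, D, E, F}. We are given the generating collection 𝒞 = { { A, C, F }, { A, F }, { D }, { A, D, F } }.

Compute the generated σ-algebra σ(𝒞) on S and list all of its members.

Initial family (6 sets): { {}, { D }, { A, F }, { A, C, F }, { A, D, F }, S }.
Pass 1: +5 →
  { B, C, E }  = complement { A, D, F }
  { B, D, E }  = complement { A, C, F }
  { A, C, D, F }  = { A, C, F } ∪ { D }
  { B, C, D, E }  = complement { A, F }
  { A, B, C, E, F }  = complement { D }
  [11 total]
Pass 2: +2 →
  { B, E }  = complement { A, C, D, F }
  { A, B, D, E, F }  = { A, F } ∪ { B, D, E }
  [13 total]
Pass 3. New:
  { C }  = complement { A, B, D, E, F }
  { A, B, E, F }  = { B, E } ∪ { A, F }
  [15 total]
Pass 4 (1 new):
  { C, D }  = complement { A, B, E, F }
  [16 total]
Pass 5: no new sets; the family is a σ-algebra.

Therefore σ(𝒞) = { {}, { C }, { D }, { A, F }, { B, E }, { C, D }, { A, C, F }, { A, D, F }, { B, C, E }, { B, D, E }, { A, B, E, F }, { A, C, D, F }, { B, C, D, E }, { A, B, C, E, F }, { A, B, D, E, F }, S } (|σ(𝒞)| = 16).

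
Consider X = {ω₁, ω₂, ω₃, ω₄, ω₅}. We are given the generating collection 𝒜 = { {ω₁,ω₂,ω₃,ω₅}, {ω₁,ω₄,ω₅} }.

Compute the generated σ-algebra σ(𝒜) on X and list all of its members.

Answer: σ(𝒜) = { {}, {ω₄}, {ω₁,ω₅}, {ω₂,ω₃}, {ω₁,ω₄,ω₅}, {ω₂,ω₃,ω₄}, {ω₁,ω₂,ω₃,ω₅}, X }

Check:
Start: 𝒜 ∪ {∅, X} = { {}, {ω₁,ω₄,ω₅}, {ω₁,ω₂,ω₃,ω₅}, X }.
Step 1: +2 →
  {ω₄}  = ᶜ of {ω₁,ω₂,ω₃,ω₅}
  {ω₂,ω₃}  = ᶜ of {ω₁,ω₄,ω₅}
  [6 total]
Step 2 adds 1:
  {ω₂,ω₃,ω₄}  = {ω₂,ω₃} ∪ {ω₄}
  [7 total]
Step 3 (1 new):
  {ω₁,ω₅}  = ᶜ of {ω₂,ω₃,ω₄}
  [8 total]
Step 4: no new sets; the family is a σ-algebra.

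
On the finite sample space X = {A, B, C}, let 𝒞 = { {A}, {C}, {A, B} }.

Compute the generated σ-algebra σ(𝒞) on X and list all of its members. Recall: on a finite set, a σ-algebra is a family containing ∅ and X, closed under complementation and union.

Start: 𝒞 ∪ {∅, X} = { {}, {A}, {C}, {A, B}, X }.
Pass 1 adds 2:
  {A, C}  = {C} ∪ {A}
  {B, C}  = ᶜ of {A}
  (now 7)
Pass 2: +1 →
  {B}  = ᶜ of {A, C}
  (now 8)
Pass 3: no new sets; the family is a σ-algebra.

|σ(𝒞)| = 8.  σ(𝒞) = { {}, {A}, {B}, {C}, {A, B}, {A, C}, {B, C}, X }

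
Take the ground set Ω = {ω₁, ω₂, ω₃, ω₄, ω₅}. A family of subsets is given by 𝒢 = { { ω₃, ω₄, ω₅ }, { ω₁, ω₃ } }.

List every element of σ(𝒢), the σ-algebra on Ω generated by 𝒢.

Take S₀ = 𝒢 ∪ {∅, Ω} = { {  }, { ω₁, ω₃ }, { ω₃, ω₄, ω₅ }, Ω }.
Round 1 (3 new):
  { ω₁, ω₂ }  = Ω∖{ ω₃, ω₄, ω₅ }
  { ω₂, ω₄, ω₅ }  = Ω∖{ ω₁, ω₃ }
  { ω₁, ω₃, ω₄, ω₅ }  = { ω₁, ω₃ } ∪ { ω₃, ω₄, ω₅ }
  [7 total]
Round 2: +4 →
  { ω₂ }  = Ω∖{ ω₁, ω₃, ω₄, ω₅ }
  { ω₁, ω₂, ω₃ }  = { ω₁, ω₂ } ∪ { ω₁, ω₃ }
  { ω₁, ω₂, ω₄, ω₅ }  = { ω₁, ω₂ } ∪ { ω₂, ω₄, ω₅ }
  { ω₂, ω₃, ω₄, ω₅ }  = { ω₃, ω₄, ω₅ } ∪ { ω₂, ω₄, ω₅ }
  [11 total]
Round 3 (3 new):
  { ω₁ }  = Ω∖{ ω₂, ω₃, ω₄, ω₅ }
  { ω₃ }  = Ω∖{ ω₁, ω₂, ω₄, ω₅ }
  { ω₄, ω₅ }  = Ω∖{ ω₁, ω₂, ω₃ }
  [14 total]
Round 4 (2 new):
  { ω₂, ω₃ }  = { ω₃ } ∪ { ω₂ }
  { ω₁, ω₄, ω₅ }  = { ω₄, ω₅ } ∪ { ω₁ }
  [16 total]
Round 5: closed — nothing new.

|σ(𝒢)| = 16.  σ(𝒢) = { {  }, { ω₁ }, { ω₂ }, { ω₃ }, { ω₁, ω₂ }, { ω₁, ω₃ }, { ω₂, ω₃ }, { ω₄, ω₅ }, { ω₁, ω₂, ω₃ }, { ω₁, ω₄, ω₅ }, { ω₂, ω₄, ω₅ }, { ω₃, ω₄, ω₅ }, { ω₁, ω₂, ω₄, ω₅ }, { ω₁, ω₃, ω₄, ω₅ }, { ω₂, ω₃, ω₄, ω₅ }, Ω }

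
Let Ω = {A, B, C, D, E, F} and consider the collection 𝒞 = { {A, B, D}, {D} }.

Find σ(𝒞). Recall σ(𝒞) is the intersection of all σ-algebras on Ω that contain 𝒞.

σ(𝒞) (8 sets): { ∅, {D}, {A, B}, {A, B, D}, {C, E, F}, {C, D, E, F}, {A, B, C, E, F}, Ω }

Check:
Start: 𝒞 ∪ {∅, Ω} = { ∅, {D}, {A, B, D}, Ω }.
Step 1: +2 →
  {C, E, F}  = ᶜ of {A, B, D}
  {A, B, C, E, F}  = ᶜ of {D}
Step 2: 1 new —
  {C, D, E, F}  = {C, E, F} ∪ {D}
Step 3: 1 new —
  {A, B}  = ᶜ of {C, D, E, F}
Step 4 adds nothing — fixpoint reached.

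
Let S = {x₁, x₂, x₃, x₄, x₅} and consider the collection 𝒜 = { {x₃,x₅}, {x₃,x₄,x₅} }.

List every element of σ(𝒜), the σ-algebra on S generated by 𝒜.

Start: 𝒜 ∪ {∅, S} = { {}, {x₃,x₅}, {x₃,x₄,x₅}, S }.
Step 1 (2 new):
  {x₁,x₂}  = S∖{x₃,x₄,x₅}
  {x₁,x₂,x₄}  = S∖{x₃,x₅}
  [6 total]
Step 2: +1 →
  {x₁,x₂,x₃,x₅}  = {x₁,x₂} ∪ {x₃,x₅}
  [7 total]
Step 3: 1 new —
  {x₄}  = S∖{x₁,x₂,x₃,x₅}
  [8 total]
Step 4: stable.

Therefore σ(𝒜) = { {}, {x₄}, {x₁,x₂}, {x₃,x₅}, {x₁,x₂,x₄}, {x₃,x₄,x₅}, {x₁,x₂,x₃,x₅}, S } (|σ(𝒜)| = 8).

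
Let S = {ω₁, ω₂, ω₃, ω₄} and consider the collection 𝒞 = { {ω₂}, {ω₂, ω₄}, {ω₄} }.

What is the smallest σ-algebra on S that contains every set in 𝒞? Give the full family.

Answer: σ(𝒞) = { ∅, {ω₂}, {ω₄}, {ω₁, ω₃}, {ω₂, ω₄}, {ω₁, ω₂, ω₃}, {ω₁, ω₃, ω₄}, S }

Check:
Initial family (5 sets): { ∅, {ω₂}, {ω₄}, {ω₂, ω₄}, S }.
Round 1: +3 →
  {ω₁, ω₃}  = S∖{ω₂, ω₄}
  {ω₁, ω₂, ω₃}  = S∖{ω₄}
  {ω₁, ω₃, ω₄}  = S∖{ω₂}
Round 2: already closed under ᶜ and ∪.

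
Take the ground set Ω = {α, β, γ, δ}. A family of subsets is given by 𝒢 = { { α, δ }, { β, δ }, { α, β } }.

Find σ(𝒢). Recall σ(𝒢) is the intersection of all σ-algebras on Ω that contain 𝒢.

Answer: σ(𝒢) = { {}, { α }, { β }, { γ }, { δ }, { α, β }, { α, γ }, { α, δ }, { β, γ }, { β, δ }, { γ, δ }, { α, β, γ }, { α, β, δ }, { α, γ, δ }, { β, γ, δ }, Ω }

Check:
Initial family (5 sets): { {}, { α, β }, { α, δ }, { β, δ }, Ω }.
Pass 1 adds 4:
  { α, γ }  = Ω∖{ β, δ }
  { β, γ }  = Ω∖{ α, δ }
  { γ, δ }  = Ω∖{ α, β }
  { α, β, δ }  = { α, δ } ∪ { α, β }
  — 9 sets.
Pass 2 adds 4:
  { γ }  = Ω∖{ α, β, δ }
  { α, β, γ }  = { α, β } ∪ { β, γ }
  { α, γ, δ }  = { γ, δ } ∪ { α, δ }
  { β, γ, δ }  = { γ, δ } ∪ { β, γ }
  — 13 sets.
Pass 3: 3 new —
  { α }  = Ω∖{ β, γ, δ }
  { β }  = Ω∖{ α, γ, δ }
  { δ }  = Ω∖{ α, β, γ }
  — 16 sets.
Pass 4: no new sets; the family is a σ-algebra.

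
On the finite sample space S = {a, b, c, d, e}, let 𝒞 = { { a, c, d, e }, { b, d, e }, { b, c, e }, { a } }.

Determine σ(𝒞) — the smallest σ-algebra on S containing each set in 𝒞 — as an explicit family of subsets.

Take S₀ = 𝒞 ∪ {∅, S} = { {}, { a }, { b, c, e }, { b, d, e }, { a, c, d, e }, S }.
Step 1 (6 new):
  { b }  = ᶜ of { a, c, d, e }
  { a, c }  = ᶜ of { b, d, e }
  { a, d }  = ᶜ of { b, c, e }
  { a, b, c, e }  = { b, c, e } ∪ { a }
  { a, b, d, e }  = { b, d, e } ∪ { a }
  { b, c, d, e }  = ᶜ of { a }
  [12 total]
Step 2 (6 new):
  { c }  = ᶜ of { a, b, d, e }
  { d }  = ᶜ of { a, b, c, e }
  { a, b }  = { b } ∪ { a }
  { a, b, c }  = { b } ∪ { a, c }
  { a, b, d }  = { b } ∪ { a, d }
  { a, c, d }  = { a, d } ∪ { a, c }
  [18 total]
Step 3. New:
  { b, c }  = { c } ∪ { b }
  { b, d }  = { d } ∪ { b }
  { b, e }  = ᶜ of { a, c, d }
  { c, d }  = { c } ∪ { d }
  { c, e }  = ᶜ of { a, b, d }
  { d, e }  = ᶜ of { a, b, c }
  { c, d, e }  = ᶜ of { a, b }
  { a, b, c, d }  = { c } ∪ { a, b, d }
  [26 total]
Step 4: +5 →
  { e }  = ᶜ of { a, b, c, d }
  { a, b, e }  = ᶜ of { c, d }
  { a, c, e }  = ᶜ of { b, d }
  { a, d, e }  = ᶜ of { b, c }
  { b, c, d }  = { c, d } ∪ { b }
  [31 total]
Step 5. New:
  { a, e }  = ᶜ of { b, c, d }
  [32 total]
After Step 6 the family is unchanged; done.

Therefore σ(𝒞) = { {}, { a }, { b }, { c }, { d }, { e }, { a, b }, { a, c }, { a, d }, { a, e }, { b, c }, { b, d }, { b, e }, { c, d }, { c, e }, { d, e }, { a, b, c }, { a, b, d }, { a, b, e }, { a, c, d }, { a, c, e }, { a, d, e }, { b, c, d }, { b, c, e }, { b, d, e }, { c, d, e }, { a, b, c, d }, { a, b, c, e }, { a, b, d, e }, { a, c, d, e }, { b, c, d, e }, S } (|σ(𝒞)| = 32).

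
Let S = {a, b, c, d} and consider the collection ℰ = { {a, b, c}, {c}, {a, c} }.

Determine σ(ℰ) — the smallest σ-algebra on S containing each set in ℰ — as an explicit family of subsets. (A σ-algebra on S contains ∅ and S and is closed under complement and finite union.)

Seed the family with ℰ together with ∅ and S: { {}, {c}, {a, c}, {a, b, c}, S }.
Step 1 adds 3:
  {d}  = ᶜ of {a, b, c}
  {b, d}  = ᶜ of {a, c}
  {a, b, d}  = ᶜ of {c}
Step 2. New:
  {c, d}  = {d} ∪ {c}
  {a, c, d}  = {d} ∪ {a, c}
  {b, c, d}  = {c} ∪ {b, d}
Step 3 adds 3:
  {a}  = ᶜ of {b, c, d}
  {b}  = ᶜ of {a, c, d}
  {a, b}  = ᶜ of {c, d}
Step 4 adds 2:
  {a, d}  = {d} ∪ {a}
  {b, c}  = {c} ∪ {b}
Step 5: no new sets; the family is a σ-algebra.

Hence σ(ℰ) has 16 members: { {}, {a}, {b}, {c}, {d}, {a, b}, {a, c}, {a, d}, {b, c}, {b, d}, {c, d}, {a, b, c}, {a, b, d}, {a, c, d}, {b, c, d}, S }.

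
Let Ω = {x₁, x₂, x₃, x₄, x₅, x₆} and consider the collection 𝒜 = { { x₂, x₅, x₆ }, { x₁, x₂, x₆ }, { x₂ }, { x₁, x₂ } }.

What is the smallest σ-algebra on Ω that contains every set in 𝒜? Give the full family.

Begin from { {  }, { x₂ }, { x₁, x₂ }, { x₁, x₂, x₆ }, { x₂, x₅, x₆ }, Ω } (that is, 𝒜 plus ∅ and Ω).
Pass 1: 5 new —
  { x₁, x₃, x₄ }  = Ω∖{ x₂, x₅, x₆ }
  { x₃, x₄, x₅ }  = Ω∖{ x₁, x₂, x₆ }
  { x₁, x₂, x₅, x₆ }  = { x₁, x₂ } ∪ { x₂, x₅, x₆ }
  { x₃, x₄, x₅, x₆ }  = Ω∖{ x₁, x₂ }
  { x₁, x₃, x₄, x₅, x₆ }  = Ω∖{ x₂ }
  [11 total]
Pass 2 adds 7:
  { x₃, x₄ }  = Ω∖{ x₁, x₂, x₅, x₆ }
  { x₁, x₂, x₃, x₄ }  = { x₁, x₂ } ∪ { x₁, x₃, x₄ }
  { x₁, x₃, x₄, x₅ }  = { x₃, x₄, x₅ } ∪ { x₁, x₃, x₄ }
  { x₂, x₃, x₄, x₅ }  = { x₃, x₄, x₅ } ∪ { x₂ }
  { x₁, x₂, x₃, x₄, x₅ }  = { x₃, x₄, x₅ } ∪ { x₁, x₂ }
  { x₁, x₂, x₃, x₄, x₆ }  = { x₁, x₃, x₄ } ∪ { x₁, x₂, x₆ }
  { x₂, x₃, x₄, x₅, x₆ }  = { x₃, x₄, x₅ } ∪ { x₂, x₅, x₆ }
  [18 total]
Pass 3 (7 new):
  { x₁ }  = Ω∖{ x₂, x₃, x₄, x₅, x₆ }
  { x₅ }  = Ω∖{ x₁, x₂, x₃, x₄, x₆ }
  { x₆ }  = Ω∖{ x₁, x₂, x₃, x₄, x₅ }
  { x₁, x₆ }  = Ω∖{ x₂, x₃, x₄, x₅ }
  { x₂, x₆ }  = Ω∖{ x₁, x₃, x₄, x₅ }
  { x₅, x₆ }  = Ω∖{ x₁, x₂, x₃, x₄ }
  { x₂, x₃, x₄ }  = { x₃, x₄ } ∪ { x₂ }
  [25 total]
Pass 4 adds 7:
  { x₁, x₅ }  = { x₅ } ∪ { x₁ }
  { x₂, x₅ }  = { x₂ } ∪ { x₅ }
  { x₁, x₂, x₅ }  = { x₁, x₂ } ∪ { x₅ }
  { x₁, x₅, x₆ }  = Ω∖{ x₂, x₃, x₄ }
  { x₃, x₄, x₆ }  = { x₃, x₄ } ∪ { x₆ }
  { x₁, x₃, x₄, x₆ }  = { x₃, x₄ } ∪ { x₁, x₆ }
  { x₂, x₃, x₄, x₆ }  = { x₃, x₄ } ∪ { x₂, x₆ }
  [32 total]
Pass 5 adds nothing — fixpoint reached.

Hence σ(𝒜) has 32 members: { {  }, { x₁ }, { x₂ }, { x₅ }, { x₆ }, { x₁, x₂ }, { x₁, x₅ }, { x₁, x₆ }, { x₂, x₅ }, { x₂, x₆ }, { x₃, x₄ }, { x₅, x₆ }, { x₁, x₂, x₅ }, { x₁, x₂, x₆ }, { x₁, x₃, x₄ }, { x₁, x₅, x₆ }, { x₂, x₃, x₄ }, { x₂, x₅, x₆ }, { x₃, x₄, x₅ }, { x₃, x₄, x₆ }, { x₁, x₂, x₃, x₄ }, { x₁, x₂, x₅, x₆ }, { x₁, x₃, x₄, x₅ }, { x₁, x₃, x₄, x₆ }, { x₂, x₃, x₄, x₅ }, { x₂, x₃, x₄, x₆ }, { x₃, x₄, x₅, x₆ }, { x₁, x₂, x₃, x₄, x₅ }, { x₁, x₂, x₃, x₄, x₆ }, { x₁, x₃, x₄, x₅, x₆ }, { x₂, x₃, x₄, x₅, x₆ }, Ω }.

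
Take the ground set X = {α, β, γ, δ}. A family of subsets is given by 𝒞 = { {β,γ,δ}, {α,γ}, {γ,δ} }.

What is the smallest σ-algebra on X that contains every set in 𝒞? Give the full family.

σ(𝒞) = { {}, {α}, {β}, {γ}, {δ}, {α,β}, {α,γ}, {α,δ}, {β,γ}, {β,δ}, {γ,δ}, {α,β,γ}, {α,β,δ}, {α,γ,δ}, {β,γ,δ}, X }

Trace:
Start: 𝒞 ∪ {∅, X} = { {}, {α,γ}, {γ,δ}, {β,γ,δ}, X }.
Round 1 adds 4:
  {α}  = {β,γ,δ}ᶜ
  {α,β}  = {γ,δ}ᶜ
  {β,δ}  = {α,γ}ᶜ
  {α,γ,δ}  = {γ,δ} ∪ {α,γ}
  |family| = 9
Round 2: +3 →
  {β}  = {α,γ,δ}ᶜ
  {α,β,γ}  = {α,β} ∪ {α,γ}
  {α,β,δ}  = {α,β} ∪ {β,δ}
  |family| = 12
Round 3. New:
  {γ}  = {α,β,δ}ᶜ
  {δ}  = {α,β,γ}ᶜ
  |family| = 14
Round 4 (2 new):
  {α,δ}  = {δ} ∪ {α}
  {β,γ}  = {γ} ∪ {β}
  |family| = 16
Round 5: closed — nothing new.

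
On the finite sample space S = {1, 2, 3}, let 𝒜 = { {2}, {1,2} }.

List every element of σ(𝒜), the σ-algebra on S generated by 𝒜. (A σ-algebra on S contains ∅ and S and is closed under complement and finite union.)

Seed the family with 𝒜 together with ∅ and S: { {}, {2}, {1,2}, S }.
Iteration 1. New:
  {3}  = complement {1,2}
  {1,3}  = complement {2}
  (now 6)
Iteration 2 (1 new):
  {2,3}  = {3} ∪ {2}
  (now 7)
Iteration 3 (1 new):
  {1}  = complement {2,3}
  (now 8)
After Iteration 4 the family is unchanged; done.

Hence σ(𝒜) has 8 members: { {}, {1}, {2}, {3}, {1,2}, {1,3}, {2,3}, S }.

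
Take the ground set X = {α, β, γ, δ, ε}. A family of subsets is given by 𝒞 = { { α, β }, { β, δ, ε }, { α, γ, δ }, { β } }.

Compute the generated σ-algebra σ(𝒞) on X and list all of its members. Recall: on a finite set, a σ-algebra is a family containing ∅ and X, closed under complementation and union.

Answer: σ(𝒞) = { {  }, { α }, { β }, { γ }, { δ }, { ε }, { α, β }, { α, γ }, { α, δ }, { α, ε }, { β, γ }, { β, δ }, { β, ε }, { γ, δ }, { γ, ε }, { δ, ε }, { α, β, γ }, { α, β, δ }, { α, β, ε }, { α, γ, δ }, { α, γ, ε }, { α, δ, ε }, { β, γ, δ }, { β, γ, ε }, { β, δ, ε }, { γ, δ, ε }, { α, β, γ, δ }, { α, β, γ, ε }, { α, β, δ, ε }, { α, γ, δ, ε }, { β, γ, δ, ε }, X }

Trace:
Take S₀ = 𝒞 ∪ {∅, X} = { {  }, { β }, { α, β }, { α, γ, δ }, { β, δ, ε }, X }.
Round 1: +6 →
  { α, γ }  = { β, δ, ε }ᶜ
  { β, ε }  = { α, γ, δ }ᶜ
  { γ, δ, ε }  = { α, β }ᶜ
  { α, β, γ, δ }  = { α, γ, δ } ∪ { α, β }
  { α, β, δ, ε }  = { α, β } ∪ { β, δ, ε }
  { α, γ, δ, ε }  = { β }ᶜ
  — 12 sets.
Round 2: +6 →
  { γ }  = { α, β, δ, ε }ᶜ
  { ε }  = { α, β, γ, δ }ᶜ
  { α, β, γ }  = { α, β } ∪ { α, γ }
  { α, β, ε }  = { β, ε } ∪ { α, β }
  { α, β, γ, ε }  = { β, ε } ∪ { α, γ }
  { β, γ, δ, ε }  = { β, ε } ∪ { γ, δ, ε }
  — 18 sets.
Round 3 adds 8:
  { α }  = { β, γ, δ, ε }ᶜ
  { δ }  = { α, β, γ, ε }ᶜ
  { β, γ }  = { γ } ∪ { β }
  { γ, δ }  = { α, β, ε }ᶜ
  { γ, ε }  = { γ } ∪ { ε }
  { δ, ε }  = { α, β, γ }ᶜ
  { α, γ, ε }  = { α, γ } ∪ { ε }
  { β, γ, ε }  = { γ } ∪ { β, ε }
  — 26 sets.
Round 4: +6 →
  { α, δ }  = { β, γ, ε }ᶜ
  { α, ε }  = { ε } ∪ { α }
  { β, δ }  = { α, γ, ε }ᶜ
  { α, β, δ }  = { γ, ε }ᶜ
  { α, δ, ε }  = { β, γ }ᶜ
  { β, γ, δ }  = { γ, δ } ∪ { β }
  — 32 sets.
Round 5: closed — nothing new.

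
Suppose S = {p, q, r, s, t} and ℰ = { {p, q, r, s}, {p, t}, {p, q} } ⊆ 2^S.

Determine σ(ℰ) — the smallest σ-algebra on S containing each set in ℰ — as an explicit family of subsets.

σ(ℰ) (16 sets): { {}, {p}, {q}, {t}, {p, q}, {p, t}, {q, t}, {r, s}, {p, q, t}, {p, r, s}, {q, r, s}, {r, s, t}, {p, q, r, s}, {p, r, s, t}, {q, r, s, t}, S }

Check:
Take S₀ = ℰ ∪ {∅, S} = { {}, {p, q}, {p, t}, {p, q, r, s}, S }.
Step 1: 4 new —
  {t}  = complement {p, q, r, s}
  {p, q, t}  = {p, q} ∪ {p, t}
  {q, r, s}  = complement {p, t}
  {r, s, t}  = complement {p, q}
Step 2. New:
  {r, s}  = complement {p, q, t}
  {p, r, s, t}  = {r, s, t} ∪ {p, t}
  {q, r, s, t}  = {r, s, t} ∪ {q, r, s}
Step 3 (2 new):
  {p}  = complement {q, r, s, t}
  {q}  = complement {p, r, s, t}
Step 4 (2 new):
  {q, t}  = {q} ∪ {t}
  {p, r, s}  = {r, s} ∪ {p}
Step 5: already closed under ᶜ and ∪.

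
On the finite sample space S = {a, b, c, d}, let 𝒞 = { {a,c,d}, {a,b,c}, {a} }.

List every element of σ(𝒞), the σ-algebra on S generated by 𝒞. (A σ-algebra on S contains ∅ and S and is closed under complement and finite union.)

Take S₀ = 𝒞 ∪ {∅, S} = { {}, {a}, {a,b,c}, {a,c,d}, S }.
Pass 1 adds 3:
  {b}  = ᶜ of {a,c,d}
  {d}  = ᶜ of {a,b,c}
  {b,c,d}  = ᶜ of {a}
  [8 total]
Pass 2 adds 3:
  {a,b}  = {b} ∪ {a}
  {a,d}  = {d} ∪ {a}
  {b,d}  = {d} ∪ {b}
  [11 total]
Pass 3: +4 →
  {a,c}  = ᶜ of {b,d}
  {b,c}  = ᶜ of {a,d}
  {c,d}  = ᶜ of {a,b}
  {a,b,d}  = {a,d} ∪ {a,b}
  [15 total]
Pass 4: +1 →
  {c}  = ᶜ of {a,b,d}
  [16 total]
Pass 5: no new sets; the family is a σ-algebra.

|σ(𝒞)| = 16.  σ(𝒞) = { {}, {a}, {b}, {c}, {d}, {a,b}, {a,c}, {a,d}, {b,c}, {b,d}, {c,d}, {a,b,c}, {a,b,d}, {a,c,d}, {b,c,d}, S }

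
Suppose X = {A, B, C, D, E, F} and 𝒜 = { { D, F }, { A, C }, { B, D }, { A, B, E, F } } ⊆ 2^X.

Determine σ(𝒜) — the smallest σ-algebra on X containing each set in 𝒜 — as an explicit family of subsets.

σ(𝒜) (64 sets): { {}, { A }, { B }, { C }, { D }, { E }, { F }, { A, B }, { A, C }, { A, D }, { A, E }, { A, F }, { B, C }, { B, D }, { B, E }, { B, F }, { C, D }, { C, E }, { C, F }, { D, E }, { D, F }, { E, F }, { A, B, C }, { A, B, D }, { A, B, E }, { A, B, F }, { A, C, D }, { A, C, E }, { A, C, F }, { A, D, E }, { A, D, F }, { A, E, F }, { B, C, D }, { B, C, E }, { B, C, F }, { B, D, E }, { B, D, F }, { B, E, F }, { C, D, E }, { C, D, F }, { C, E, F }, { D, E, F }, { A, B, C, D }, { A, B, C, E }, { A, B, C, F }, { A, B, D, E }, { A, B, D, F }, { A, B, E, F }, { A, C, D, E }, { A, C, D, F }, { A, C, E, F }, { A, D, E, F }, { B, C, D, E }, { B, C, D, F }, { B, C, E, F }, { B, D, E, F }, { C, D, E, F }, { A, B, C, D, E }, { A, B, C, D, F }, { A, B, C, E, F }, { A, B, D, E, F }, { A, C, D, E, F }, { B, C, D, E, F }, X }

Trace:
Take S₀ = 𝒜 ∪ {∅, X} = { {}, { A, C }, { B, D }, { D, F }, { A, B, E, F }, X }.
Pass 1. New:
  { C, D }  = ᶜ of { A, B, E, F }
  { B, D, F }  = { D, F } ∪ { B, D }
  { A, B, C, D }  = { A, C } ∪ { B, D }
  { A, B, C, E }  = ᶜ of { D, F }
  { A, C, D, F }  = { A, C } ∪ { D, F }
  { A, C, E, F }  = ᶜ of { B, D }
  { B, D, E, F }  = ᶜ of { A, C }
  { A, B, C, E, F }  = { A, C } ∪ { A, B, E, F }
  { A, B, D, E, F }  = { D, F } ∪ { A, B, E, F }
  (now 15)
Pass 2: +13 →
  { C }  = ᶜ of { A, B, D, E, F }
  { D }  = ᶜ of { A, B, C, E, F }
  { B, E }  = ᶜ of { A, C, D, F }
  { E, F }  = ᶜ of { A, B, C, D }
  { A, C, D }  = { C, D } ∪ { A, C }
  { A, C, E }  = ᶜ of { B, D, F }
  { B, C, D }  = { C, D } ∪ { B, D }
  { C, D, F }  = { C, D } ∪ { D, F }
  { B, C, D, F }  = { B, D, F } ∪ { C, D }
  { A, B, C, D, E }  = { C, D } ∪ { A, B, C, E }
  { A, B, C, D, F }  = { B, D, F } ∪ { A, C }
  { A, C, D, E, F }  = { A, C, E, F } ∪ { C, D }
  { B, C, D, E, F }  = { C, D } ∪ { B, D, E, F }
  (now 28)
Pass 3. New:
  { A }  = ᶜ of { B, C, D, E, F }
  { B }  = ᶜ of { A, C, D, E, F }
  { E }  = ᶜ of { A, B, C, D, F }
  { F }  = ᶜ of { A, B, C, D, E }
  { A, E }  = ᶜ of { B, C, D, F }
  { A, B, E }  = ᶜ of { C, D, F }
  { A, E, F }  = ᶜ of { B, C, D }
  { B, C, E }  = { B, E } ∪ { C }
  { B, D, E }  = { B, E } ∪ { B, D }
  { B, E, F }  = ᶜ of { A, C, D }
  { C, E, F }  = { E, F } ∪ { C }
  { D, E, F }  = { E, F } ∪ { D, F }
  { A, C, D, E }  = { C, D } ∪ { A, C, E }
  { B, C, D, E }  = { B, E } ∪ { C, D }
  { C, D, E, F }  = { C, D } ∪ { E, F }
  (now 43)
Pass 4: 18 new —
  { A, B }  = ᶜ of { C, D, E, F }
  { A, D }  = { D } ∪ { A }
  { A, F }  = ᶜ of { B, C, D, E }
  { B, C }  = { B } ∪ { C }
  { B, F }  = ᶜ of { A, C, D, E }
  { C, E }  = { C } ∪ { E }
  { C, F }  = { C } ∪ { F }
  { D, E }  = { D } ∪ { E }
  { A, B, C }  = ᶜ of { D, E, F }
  { A, B, D }  = ᶜ of { C, E, F }
  { A, C, F }  = ᶜ of { B, D, E }
  { A, D, E }  = { D } ∪ { A, E }
  { A, D, F }  = ᶜ of { B, C, E }
  { C, D, E }  = { C, D } ∪ { E }
  { A, B, D, E }  = { B, D, E } ∪ { A, B, E }
  { A, B, D, F }  = { B, D, F } ∪ { A }
  { A, D, E, F }  = { A, E, F } ∪ { D, E, F }
  { B, C, E, F }  = { B } ∪ { C, E, F }
  (now 61)
Pass 5 adds 3:
  { A, B, F }  = ᶜ of { C, D, E }
  { B, C, F }  = ᶜ of { A, D, E }
  { A, B, C, F }  = ᶜ of { D, E }
  (now 64)
Pass 6: stable.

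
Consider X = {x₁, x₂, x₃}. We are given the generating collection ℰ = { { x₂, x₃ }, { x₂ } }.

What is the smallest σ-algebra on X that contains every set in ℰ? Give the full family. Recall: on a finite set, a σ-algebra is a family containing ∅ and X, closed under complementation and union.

Answer: σ(ℰ) = { {  }, { x₁ }, { x₂ }, { x₃ }, { x₁, x₂ }, { x₁, x₃ }, { x₂, x₃ }, X }

Check:
Begin from { {  }, { x₂ }, { x₂, x₃ }, X } (that is, ℰ plus ∅ and X).
Round 1 adds 2:
  { x₁ }  = { x₂, x₃ }ᶜ
  { x₁, x₃ }  = { x₂ }ᶜ
  — 6 sets.
Round 2: +1 →
  { x₁, x₂ }  = { x₂ } ∪ { x₁ }
  — 7 sets.
Round 3. New:
  { x₃ }  = { x₁, x₂ }ᶜ
  — 8 sets.
After Round 4 the family is unchanged; done.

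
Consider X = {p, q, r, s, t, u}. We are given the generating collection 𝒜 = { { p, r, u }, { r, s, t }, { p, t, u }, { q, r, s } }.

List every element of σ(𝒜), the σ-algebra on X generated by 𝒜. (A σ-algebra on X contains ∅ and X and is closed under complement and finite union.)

|σ(𝒜)| = 32.  σ(𝒜) = { {  }, { q }, { r }, { s }, { t }, { p, u }, { q, r }, { q, s }, { q, t }, { r, s }, { r, t }, { s, t }, { p, q, u }, { p, r, u }, { p, s, u }, { p, t, u }, { q, r, s }, { q, r, t }, { q, s, t }, { r, s, t }, { p, q, r, u }, { p, q, s, u }, { p, q, t, u }, { p, r, s, u }, { p, r, t, u }, { p, s, t, u }, { q, r, s, t }, { p, q, r, s, u }, { p, q, r, t, u }, { p, q, s, t, u }, { p, r, s, t, u }, X }

Check:
Seed the family with 𝒜 together with ∅ and X: { {  }, { p, r, u }, { p, t, u }, { q, r, s }, { r, s, t }, X }.
Pass 1 (6 new):
  { p, q, u }  = complement { r, s, t }
  { q, s, t }  = complement { p, r, u }
  { p, r, t, u }  = { p, t, u } ∪ { p, r, u }
  { q, r, s, t }  = { r, s, t } ∪ { q, r, s }
  { p, q, r, s, u }  = { q, r, s } ∪ { p, r, u }
  { p, r, s, t, u }  = { r, s, t } ∪ { p, t, u }
  — 12 sets.
Pass 2 (8 new):
  { q }  = complement { p, r, s, t, u }
  { t }  = complement { p, q, r, s, u }
  { p, u }  = complement { q, r, s, t }
  { q, s }  = complement { p, r, t, u }
  { p, q, r, u }  = { p, r, u } ∪ { p, q, u }
  { p, q, t, u }  = { p, t, u } ∪ { p, q, u }
  { p, q, r, t, u }  = { p, r, t, u } ∪ { p, q, u }
  { p, q, s, t, u }  = { p, t, u } ∪ { q, s, t }
  — 20 sets.
Pass 3 (6 new):
  { r }  = complement { p, q, s, t, u }
  { s }  = complement { p, q, r, t, u }
  { q, t }  = { q } ∪ { t }
  { r, s }  = complement { p, q, t, u }
  { s, t }  = complement { p, q, r, u }
  { p, q, s, u }  = { p, u } ∪ { q, s }
  — 26 sets.
Pass 4 adds 6:
  { q, r }  = { q } ∪ { r }
  { r, t }  = complement { p, q, s, u }
  { p, s, u }  = { p, u } ∪ { s }
  { q, r, t }  = { q, t } ∪ { r }
  { p, r, s, u }  = complement { q, t }
  { p, s, t, u }  = { p, u } ∪ { s, t }
  — 32 sets.
Pass 5: closed — nothing new.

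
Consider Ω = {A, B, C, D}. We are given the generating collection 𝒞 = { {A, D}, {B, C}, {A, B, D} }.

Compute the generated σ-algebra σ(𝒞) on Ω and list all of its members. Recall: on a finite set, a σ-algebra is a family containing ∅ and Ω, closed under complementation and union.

Begin from { {}, {A, D}, {B, C}, {A, B, D}, Ω } (that is, 𝒞 plus ∅ and Ω).
Iteration 1: +1 →
  {C}  = {A, B, D}ᶜ
  |family| = 6
Iteration 2: +1 →
  {A, C, D}  = {C} ∪ {A, D}
  |family| = 7
Iteration 3 (1 new):
  {B}  = {A, C, D}ᶜ
  |family| = 8
After Iteration 4 the family is unchanged; done.

Hence σ(𝒞) has 8 members: { {}, {B}, {C}, {A, D}, {B, C}, {A, B, D}, {A, C, D}, Ω }.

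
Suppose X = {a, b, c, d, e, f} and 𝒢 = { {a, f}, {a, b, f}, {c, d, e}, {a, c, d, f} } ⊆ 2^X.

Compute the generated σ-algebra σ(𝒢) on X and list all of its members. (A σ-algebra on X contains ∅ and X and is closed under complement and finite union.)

Take S₀ = 𝒢 ∪ {∅, X} = { ∅, {a, f}, {a, b, f}, {c, d, e}, {a, c, d, f}, X }.
Pass 1: 4 new —
  {b, e}  = X∖{a, c, d, f}
  {b, c, d, e}  = X∖{a, f}
  {a, b, c, d, f}  = {a, c, d, f} ∪ {a, b, f}
  {a, c, d, e, f}  = {c, d, e} ∪ {a, c, d, f}
  [10 total]
Pass 2: 3 new —
  {b}  = X∖{a, c, d, e, f}
  {e}  = X∖{a, b, c, d, f}
  {a, b, e, f}  = {b, e} ∪ {a, f}
  [13 total]
Pass 3: 2 new —
  {c, d}  = X∖{a, b, e, f}
  {a, e, f}  = {a, f} ∪ {e}
  [15 total]
Pass 4 adds 1:
  {b, c, d}  = X∖{a, e, f}
  [16 total]
Pass 5: already closed under ᶜ and ∪.

σ(𝒢) = { ∅, {b}, {e}, {a, f}, {b, e}, {c, d}, {a, b, f}, {a, e, f}, {b, c, d}, {c, d, e}, {a, b, e, f}, {a, c, d, f}, {b, c, d, e}, {a, b, c, d, f}, {a, c, d, e, f}, X }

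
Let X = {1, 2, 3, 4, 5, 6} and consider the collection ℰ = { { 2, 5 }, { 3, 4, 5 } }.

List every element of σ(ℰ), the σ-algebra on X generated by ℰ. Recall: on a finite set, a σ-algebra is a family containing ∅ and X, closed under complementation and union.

|σ(ℰ)| = 16.  σ(ℰ) = { ∅, { 2 }, { 5 }, { 1, 6 }, { 2, 5 }, { 3, 4 }, { 1, 2, 6 }, { 1, 5, 6 }, { 2, 3, 4 }, { 3, 4, 5 }, { 1, 2, 5, 6 }, { 1, 3, 4, 6 }, { 2, 3, 4, 5 }, { 1, 2, 3, 4, 6 }, { 1, 3, 4, 5, 6 }, X }

Trace:
Begin from { ∅, { 2, 5 }, { 3, 4, 5 }, X } (that is, ℰ plus ∅ and X).
Iteration 1. New:
  { 1, 2, 6 }  = ᶜ of { 3, 4, 5 }
  { 1, 3, 4, 6 }  = ᶜ of { 2, 5 }
  { 2, 3, 4, 5 }  = { 2, 5 } ∪ { 3, 4, 5 }
  (now 7)
Iteration 2. New:
  { 1, 6 }  = ᶜ of { 2, 3, 4, 5 }
  { 1, 2, 5, 6 }  = { 2, 5 } ∪ { 1, 2, 6 }
  { 1, 2, 3, 4, 6 }  = { 1, 3, 4, 6 } ∪ { 1, 2, 6 }
  { 1, 3, 4, 5, 6 }  = { 3, 4, 5 } ∪ { 1, 3, 4, 6 }
  (now 11)
Iteration 3 adds 3:
  { 2 }  = ᶜ of { 1, 3, 4, 5, 6 }
  { 5 }  = ᶜ of { 1, 2, 3, 4, 6 }
  { 3, 4 }  = ᶜ of { 1, 2, 5, 6 }
  (now 14)
Iteration 4: 2 new —
  { 1, 5, 6 }  = { 1, 6 } ∪ { 5 }
  { 2, 3, 4 }  = { 3, 4 } ∪ { 2 }
  (now 16)
After Iteration 5 the family is unchanged; done.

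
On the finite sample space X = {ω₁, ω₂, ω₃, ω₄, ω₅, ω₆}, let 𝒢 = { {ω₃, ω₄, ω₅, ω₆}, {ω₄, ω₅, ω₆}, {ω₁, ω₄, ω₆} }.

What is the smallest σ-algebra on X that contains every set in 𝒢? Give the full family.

Answer: σ(𝒢) = { ∅, {ω₁}, {ω₂}, {ω₃}, {ω₅}, {ω₁, ω₂}, {ω₁, ω₃}, {ω₁, ω₅}, {ω₂, ω₃}, {ω₂, ω₅}, {ω₃, ω₅}, {ω₄, ω₆}, {ω₁, ω₂, ω₃}, {ω₁, ω₂, ω₅}, {ω₁, ω₃, ω₅}, {ω₁, ω₄, ω₆}, {ω₂, ω₃, ω₅}, {ω₂, ω₄, ω₆}, {ω₃, ω₄, ω₆}, {ω₄, ω₅, ω₆}, {ω₁, ω₂, ω₃, ω₅}, {ω₁, ω₂, ω₄, ω₆}, {ω₁, ω₃, ω₄, ω₆}, {ω₁, ω₄, ω₅, ω₆}, {ω₂, ω₃, ω₄, ω₆}, {ω₂, ω₄, ω₅, ω₆}, {ω₃, ω₄, ω₅, ω₆}, {ω₁, ω₂, ω₃, ω₄, ω₆}, {ω₁, ω₂, ω₄, ω₅, ω₆}, {ω₁, ω₃, ω₄, ω₅, ω₆}, {ω₂, ω₃, ω₄, ω₅, ω₆}, X }

Working:
Begin from { ∅, {ω₁, ω₄, ω₆}, {ω₄, ω₅, ω₆}, {ω₃, ω₄, ω₅, ω₆}, X } (that is, 𝒢 plus ∅ and X).
Step 1. New:
  {ω₁, ω₂}  = X∖{ω₃, ω₄, ω₅, ω₆}
  {ω₁, ω₂, ω₃}  = X∖{ω₄, ω₅, ω₆}
  {ω₂, ω₃, ω₅}  = X∖{ω₁, ω₄, ω₆}
  {ω₁, ω₄, ω₅, ω₆}  = {ω₁, ω₄, ω₆} ∪ {ω₄, ω₅, ω₆}
  {ω₁, ω₃, ω₄, ω₅, ω₆}  = {ω₃, ω₄, ω₅, ω₆} ∪ {ω₁, ω₄, ω₆}
  — 10 sets.
Step 2: +7 →
  {ω₂}  = X∖{ω₁, ω₃, ω₄, ω₅, ω₆}
  {ω₂, ω₃}  = X∖{ω₁, ω₄, ω₅, ω₆}
  {ω₁, ω₂, ω₃, ω₅}  = {ω₁, ω₂, ω₃} ∪ {ω₂, ω₃, ω₅}
  {ω₁, ω₂, ω₄, ω₆}  = {ω₁, ω₂} ∪ {ω₁, ω₄, ω₆}
  {ω₁, ω₂, ω₃, ω₄, ω₆}  = {ω₁, ω₂, ω₃} ∪ {ω₁, ω₄, ω₆}
  {ω₁, ω₂, ω₄, ω₅, ω₆}  = {ω₁, ω₂} ∪ {ω₁, ω₄, ω₅, ω₆}
  {ω₂, ω₃, ω₄, ω₅, ω₆}  = {ω₃, ω₄, ω₅, ω₆} ∪ {ω₂, ω₃, ω₅}
  — 17 sets.
Step 3 adds 6:
  {ω₁}  = X∖{ω₂, ω₃, ω₄, ω₅, ω₆}
  {ω₃}  = X∖{ω₁, ω₂, ω₄, ω₅, ω₆}
  {ω₅}  = X∖{ω₁, ω₂, ω₃, ω₄, ω₆}
  {ω₃, ω₅}  = X∖{ω₁, ω₂, ω₄, ω₆}
  {ω₄, ω₆}  = X∖{ω₁, ω₂, ω₃, ω₅}
  {ω₂, ω₄, ω₅, ω₆}  = {ω₂} ∪ {ω₄, ω₅, ω₆}
  — 23 sets.
Step 4: +9 →
  {ω₁, ω₃}  = X∖{ω₂, ω₄, ω₅, ω₆}
  {ω₁, ω₅}  = {ω₅} ∪ {ω₁}
  {ω₂, ω₅}  = {ω₂} ∪ {ω₅}
  {ω₁, ω₂, ω₅}  = {ω₁, ω₂} ∪ {ω₅}
  {ω₁, ω₃, ω₅}  = {ω₃, ω₅} ∪ {ω₁}
  {ω₂, ω₄, ω₆}  = {ω₂} ∪ {ω₄, ω₆}
  {ω₃, ω₄, ω₆}  = {ω₃} ∪ {ω₄, ω₆}
  {ω₁, ω₃, ω₄, ω₆}  = {ω₁, ω₄, ω₆} ∪ {ω₃}
  {ω₂, ω₃, ω₄, ω₆}  = {ω₂, ω₃} ∪ {ω₄, ω₆}
  — 32 sets.
Step 5 adds nothing — fixpoint reached.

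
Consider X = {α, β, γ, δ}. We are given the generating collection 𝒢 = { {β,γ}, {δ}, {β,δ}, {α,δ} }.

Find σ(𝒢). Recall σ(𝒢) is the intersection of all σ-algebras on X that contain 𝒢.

Initial family (6 sets): { {}, {δ}, {α,δ}, {β,γ}, {β,δ}, X }.
Iteration 1 (4 new):
  {α,γ}  = ᶜ of {β,δ}
  {α,β,γ}  = ᶜ of {δ}
  {α,β,δ}  = {α,δ} ∪ {β,δ}
  {β,γ,δ}  = {β,γ} ∪ {δ}
  (now 10)
Iteration 2 adds 3:
  {α}  = ᶜ of {β,γ,δ}
  {γ}  = ᶜ of {α,β,δ}
  {α,γ,δ}  = {α,δ} ∪ {α,γ}
  (now 13)
Iteration 3 adds 2:
  {β}  = ᶜ of {α,γ,δ}
  {γ,δ}  = {γ} ∪ {δ}
  (now 15)
Iteration 4: 1 new —
  {α,β}  = ᶜ of {γ,δ}
  (now 16)
After Iteration 5 the family is unchanged; done.

Therefore σ(𝒢) = { {}, {α}, {β}, {γ}, {δ}, {α,β}, {α,γ}, {α,δ}, {β,γ}, {β,δ}, {γ,δ}, {α,β,γ}, {α,β,δ}, {α,γ,δ}, {β,γ,δ}, X } (|σ(𝒢)| = 16).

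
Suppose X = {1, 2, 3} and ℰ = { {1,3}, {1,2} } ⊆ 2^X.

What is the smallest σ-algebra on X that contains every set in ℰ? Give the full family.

Initial family (4 sets): { {}, {1,2}, {1,3}, X }.
Step 1 (2 new):
  {2}  = {1,3}ᶜ
  {3}  = {1,2}ᶜ
  — 6 sets.
Step 2: 1 new —
  {2,3}  = {3} ∪ {2}
  — 7 sets.
Step 3: +1 →
  {1}  = {2,3}ᶜ
  — 8 sets.
Step 4: closed — nothing new.

Hence σ(ℰ) has 8 members: { {}, {1}, {2}, {3}, {1,2}, {1,3}, {2,3}, X }.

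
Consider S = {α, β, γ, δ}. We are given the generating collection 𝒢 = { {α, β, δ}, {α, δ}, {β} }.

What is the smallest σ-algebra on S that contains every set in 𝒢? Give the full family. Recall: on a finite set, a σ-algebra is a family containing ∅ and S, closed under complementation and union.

Begin from { {}, {β}, {α, δ}, {α, β, δ}, S } (that is, 𝒢 plus ∅ and S).
Round 1. New:
  {γ}  = {α, β, δ}ᶜ
  {β, γ}  = {α, δ}ᶜ
  {α, γ, δ}  = {β}ᶜ
  — 8 sets.
After Round 2 the family is unchanged; done.

Hence σ(𝒢) has 8 members: { {}, {β}, {γ}, {α, δ}, {β, γ}, {α, β, δ}, {α, γ, δ}, S }.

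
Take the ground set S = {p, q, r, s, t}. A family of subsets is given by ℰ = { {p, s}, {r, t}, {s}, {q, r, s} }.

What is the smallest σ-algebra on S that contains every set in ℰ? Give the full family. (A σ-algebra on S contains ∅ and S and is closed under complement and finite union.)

Answer: σ(ℰ) = { {}, {p}, {q}, {r}, {s}, {t}, {p, q}, {p, r}, {p, s}, {p, t}, {q, r}, {q, s}, {q, t}, {r, s}, {r, t}, {s, t}, {p, q, r}, {p, q, s}, {p, q, t}, {p, r, s}, {p, r, t}, {p, s, t}, {q, r, s}, {q, r, t}, {q, s, t}, {r, s, t}, {p, q, r, s}, {p, q, r, t}, {p, q, s, t}, {p, r, s, t}, {q, r, s, t}, S }

Trace:
Begin from { {}, {s}, {p, s}, {r, t}, {q, r, s}, S } (that is, ℰ plus ∅ and S).
Iteration 1: 8 new —
  {p, t}  = S∖{q, r, s}
  {p, q, s}  = S∖{r, t}
  {q, r, t}  = S∖{p, s}
  {r, s, t}  = {s} ∪ {r, t}
  {p, q, r, s}  = {p, s} ∪ {q, r, s}
  {p, q, r, t}  = S∖{s}
  {p, r, s, t}  = {p, s} ∪ {r, t}
  {q, r, s, t}  = {q, r, s} ∪ {r, t}
  — 14 sets.
Iteration 2: 7 new —
  {p}  = S∖{q, r, s, t}
  {q}  = S∖{p, r, s, t}
  {t}  = S∖{p, q, r, s}
  {p, q}  = S∖{r, s, t}
  {p, r, t}  = {p, t} ∪ {r, t}
  {p, s, t}  = {p, s} ∪ {p, t}
  {p, q, s, t}  = {p, q, s} ∪ {p, t}
  — 21 sets.
Iteration 3 adds 6:
  {r}  = S∖{p, q, s, t}
  {q, r}  = S∖{p, s, t}
  {q, s}  = S∖{p, r, t}
  {q, t}  = {q} ∪ {t}
  {s, t}  = {t} ∪ {s}
  {p, q, t}  = {q} ∪ {p, t}
  — 27 sets.
Iteration 4: 5 new —
  {p, r}  = {r} ∪ {p}
  {r, s}  = S∖{p, q, t}
  {p, q, r}  = S∖{s, t}
  {p, r, s}  = S∖{q, t}
  {q, s, t}  = {q, t} ∪ {s, t}
  — 32 sets.
Iteration 5: closed — nothing new.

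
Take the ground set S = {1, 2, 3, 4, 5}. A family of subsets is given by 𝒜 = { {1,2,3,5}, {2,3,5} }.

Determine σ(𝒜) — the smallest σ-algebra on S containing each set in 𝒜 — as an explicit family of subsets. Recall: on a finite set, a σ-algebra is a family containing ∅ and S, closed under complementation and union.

Begin from { {}, {2,3,5}, {1,2,3,5}, S } (that is, 𝒜 plus ∅ and S).
Round 1 (2 new):
  {4}  = complement {1,2,3,5}
  {1,4}  = complement {2,3,5}
  [6 total]
Round 2: 1 new —
  {2,3,4,5}  = {2,3,5} ∪ {4}
  [7 total]
Round 3 adds 1:
  {1}  = complement {2,3,4,5}
  [8 total]
Round 4: stable.

Hence σ(𝒜) has 8 members: { {}, {1}, {4}, {1,4}, {2,3,5}, {1,2,3,5}, {2,3,4,5}, S }.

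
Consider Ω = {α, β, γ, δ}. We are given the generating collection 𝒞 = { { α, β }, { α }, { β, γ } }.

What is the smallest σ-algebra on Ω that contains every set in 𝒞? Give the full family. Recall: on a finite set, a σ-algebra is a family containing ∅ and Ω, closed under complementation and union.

|σ(𝒞)| = 16.  σ(𝒞) = { ∅, { α }, { β }, { γ }, { δ }, { α, β }, { α, γ }, { α, δ }, { β, γ }, { β, δ }, { γ, δ }, { α, β, γ }, { α, β, δ }, { α, γ, δ }, { β, γ, δ }, Ω }

Working:
Start: 𝒞 ∪ {∅, Ω} = { ∅, { α }, { α, β }, { β, γ }, Ω }.
Iteration 1: +4 →
  { α, δ }  = complement { β, γ }
  { γ, δ }  = complement { α, β }
  { α, β, γ }  = { β, γ } ∪ { α, β }
  { β, γ, δ }  = complement { α }
  [9 total]
Iteration 2 (3 new):
  { δ }  = complement { α, β, γ }
  { α, β, δ }  = { α, β } ∪ { α, δ }
  { α, γ, δ }  = { γ, δ } ∪ { α, δ }
  [12 total]
Iteration 3: +2 →
  { β }  = complement { α, γ, δ }
  { γ }  = complement { α, β, δ }
  [14 total]
Iteration 4 (2 new):
  { α, γ }  = { γ } ∪ { α }
  { β, δ }  = { δ } ∪ { β }
  [16 total]
Iteration 5: no new sets; the family is a σ-algebra.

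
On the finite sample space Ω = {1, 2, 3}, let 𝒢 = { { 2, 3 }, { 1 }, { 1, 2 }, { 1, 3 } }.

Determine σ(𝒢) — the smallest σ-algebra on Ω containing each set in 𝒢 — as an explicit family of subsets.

σ(𝒢) = { {}, { 1 }, { 2 }, { 3 }, { 1, 2 }, { 1, 3 }, { 2, 3 }, Ω }

Working:
Begin from { {}, { 1 }, { 1, 2 }, { 1, 3 }, { 2, 3 }, Ω } (that is, 𝒢 plus ∅ and Ω).
Iteration 1 (2 new):
  { 2 }  = Ω∖{ 1, 3 }
  { 3 }  = Ω∖{ 1, 2 }
  (now 8)
After Iteration 2 the family is unchanged; done.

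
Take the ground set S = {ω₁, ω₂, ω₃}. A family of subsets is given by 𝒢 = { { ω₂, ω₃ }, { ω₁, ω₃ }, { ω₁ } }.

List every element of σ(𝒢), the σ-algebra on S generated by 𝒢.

Take S₀ = 𝒢 ∪ {∅, S} = { {  }, { ω₁ }, { ω₁, ω₃ }, { ω₂, ω₃ }, S }.
Iteration 1: +1 →
  { ω₂ }  = S∖{ ω₁, ω₃ }
  — 6 sets.
Iteration 2 (1 new):
  { ω₁, ω₂ }  = { ω₂ } ∪ { ω₁ }
  — 7 sets.
Iteration 3: +1 →
  { ω₃ }  = S∖{ ω₁, ω₂ }
  — 8 sets.
Iteration 4: closed — nothing new.

Hence σ(𝒢) has 8 members: { {  }, { ω₁ }, { ω₂ }, { ω₃ }, { ω₁, ω₂ }, { ω₁, ω₃ }, { ω₂, ω₃ }, S }.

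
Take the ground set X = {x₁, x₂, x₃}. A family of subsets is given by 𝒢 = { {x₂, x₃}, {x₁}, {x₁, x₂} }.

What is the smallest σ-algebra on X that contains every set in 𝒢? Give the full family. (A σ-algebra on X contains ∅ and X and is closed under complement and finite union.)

|σ(𝒢)| = 8.  σ(𝒢) = { ∅, {x₁}, {x₂}, {x₃}, {x₁, x₂}, {x₁, x₃}, {x₂, x₃}, X }

Check:
Take S₀ = 𝒢 ∪ {∅, X} = { ∅, {x₁}, {x₁, x₂}, {x₂, x₃}, X }.
Iteration 1 adds 1:
  {x₃}  = X∖{x₁, x₂}
  — 6 sets.
Iteration 2 (1 new):
  {x₁, x₃}  = {x₃} ∪ {x₁}
  — 7 sets.
Iteration 3: 1 new —
  {x₂}  = X∖{x₁, x₃}
  — 8 sets.
Iteration 4: stable.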